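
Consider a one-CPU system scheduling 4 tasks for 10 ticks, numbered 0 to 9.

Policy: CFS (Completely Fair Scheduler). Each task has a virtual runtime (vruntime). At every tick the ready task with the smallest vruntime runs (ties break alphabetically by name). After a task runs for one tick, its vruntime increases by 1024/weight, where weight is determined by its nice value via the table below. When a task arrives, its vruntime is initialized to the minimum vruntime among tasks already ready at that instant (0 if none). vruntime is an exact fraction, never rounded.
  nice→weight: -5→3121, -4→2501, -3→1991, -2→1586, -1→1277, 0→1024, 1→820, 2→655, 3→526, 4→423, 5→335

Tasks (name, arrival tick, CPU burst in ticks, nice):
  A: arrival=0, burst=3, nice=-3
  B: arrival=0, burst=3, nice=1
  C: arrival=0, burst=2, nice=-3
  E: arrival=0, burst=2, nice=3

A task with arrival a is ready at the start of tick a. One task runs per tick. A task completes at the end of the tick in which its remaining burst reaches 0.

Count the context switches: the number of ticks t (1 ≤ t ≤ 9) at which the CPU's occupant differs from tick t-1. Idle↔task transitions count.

t=0: vr[A=0 B=0 C=0 E=0] → run A
t=1: vr[A=1024/1991 B=0 C=0 E=0] → run B
t=2: vr[A=1024/1991 B=256/205 C=0 E=0] → run C
t=3: vr[A=1024/1991 B=256/205 C=1024/1991 E=0] → run E
t=4: vr[A=1024/1991 B=256/205 C=1024/1991 E=512/263] → run A
t=5: vr[A=2048/1991 B=256/205 C=1024/1991 E=512/263] → run C
t=6: vr[A=2048/1991 B=256/205 E=512/263] → run A
t=7: vr[B=256/205 E=512/263] → run B
t=8: vr[B=512/205 E=512/263] → run E
t=9: vr[B=512/205] → run B

context switches = 9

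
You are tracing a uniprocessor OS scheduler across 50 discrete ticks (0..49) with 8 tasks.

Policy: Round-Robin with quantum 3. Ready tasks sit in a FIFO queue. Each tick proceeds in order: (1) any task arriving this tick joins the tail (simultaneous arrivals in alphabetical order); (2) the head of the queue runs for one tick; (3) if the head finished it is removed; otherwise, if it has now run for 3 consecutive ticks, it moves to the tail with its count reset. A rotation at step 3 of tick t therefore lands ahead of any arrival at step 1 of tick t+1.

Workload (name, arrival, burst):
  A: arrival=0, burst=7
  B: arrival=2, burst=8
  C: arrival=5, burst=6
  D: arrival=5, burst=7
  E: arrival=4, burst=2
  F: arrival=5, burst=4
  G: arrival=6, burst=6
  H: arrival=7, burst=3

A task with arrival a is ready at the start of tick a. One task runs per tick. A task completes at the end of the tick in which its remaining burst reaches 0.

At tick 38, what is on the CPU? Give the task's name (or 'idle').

running at tick 38 = B

t=0: queue=[A] q_used=0 → run A
t=1: queue=[A] q_used=1 → run A
t=2: queue=[A,B] q_used=2 → run A
t=3: queue=[B,A] q_used=0 → run B
t=4: queue=[B,A,E] q_used=1 → run B
t=5: queue=[B,A,E,C,D,F] q_used=2 → run B
t=6: queue=[A,E,C,D,F,B,G] q_used=0 → run A
t=7: queue=[A,E,C,D,F,B,G,H] q_used=1 → run A
t=8: queue=[A,E,C,D,F,B,G,H] q_used=2 → run A
t=9: queue=[E,C,D,F,B,G,H,A] q_used=0 → run E
t=10: queue=[E,C,D,F,B,G,H,A] q_used=1 → run E
t=11: queue=[C,D,F,B,G,H,A] q_used=0 → run C
t=12: queue=[C,D,F,B,G,H,A] q_used=1 → run C
t=13: queue=[C,D,F,B,G,H,A] q_used=2 → run C
t=14: queue=[D,F,B,G,H,A,C] q_used=0 → run D
t=15: queue=[D,F,B,G,H,A,C] q_used=1 → run D
t=16: queue=[D,F,B,G,H,A,C] q_used=2 → run D
t=17: queue=[F,B,G,H,A,C,D] q_used=0 → run F
t=18: queue=[F,B,G,H,A,C,D] q_used=1 → run F
t=19: queue=[F,B,G,H,A,C,D] q_used=2 → run F
t=20: queue=[B,G,H,A,C,D,F] q_used=0 → run B
t=21: queue=[B,G,H,A,C,D,F] q_used=1 → run B
t=22: queue=[B,G,H,A,C,D,F] q_used=2 → run B
t=23: queue=[G,H,A,C,D,F,B] q_used=0 → run G
t=24: queue=[G,H,A,C,D,F,B] q_used=1 → run G
t=25: queue=[G,H,A,C,D,F,B] q_used=2 → run G
t=26: queue=[H,A,C,D,F,B,G] q_used=0 → run H
t=27: queue=[H,A,C,D,F,B,G] q_used=1 → run H
t=28: queue=[H,A,C,D,F,B,G] q_used=2 → run H
t=29: queue=[A,C,D,F,B,G] q_used=0 → run A
t=30: queue=[C,D,F,B,G] q_used=0 → run C
t=31: queue=[C,D,F,B,G] q_used=1 → run C
t=32: queue=[C,D,F,B,G] q_used=2 → run C
t=33: queue=[D,F,B,G] q_used=0 → run D
t=34: queue=[D,F,B,G] q_used=1 → run D
t=35: queue=[D,F,B,G] q_used=2 → run D
t=36: queue=[F,B,G,D] q_used=0 → run F
t=37: queue=[B,G,D] q_used=0 → run B
t=38: queue=[B,G,D] q_used=1 → run B
t=39: queue=[G,D] q_used=0 → run G
t=40: queue=[G,D] q_used=1 → run G
t=41: queue=[G,D] q_used=2 → run G
t=42: queue=[D] q_used=0 → run D
t=43: (idle)
t=44: (idle)
t=45: (idle)
t=46: (idle)
t=47: (idle)
t=48: (idle)
t=49: (idle)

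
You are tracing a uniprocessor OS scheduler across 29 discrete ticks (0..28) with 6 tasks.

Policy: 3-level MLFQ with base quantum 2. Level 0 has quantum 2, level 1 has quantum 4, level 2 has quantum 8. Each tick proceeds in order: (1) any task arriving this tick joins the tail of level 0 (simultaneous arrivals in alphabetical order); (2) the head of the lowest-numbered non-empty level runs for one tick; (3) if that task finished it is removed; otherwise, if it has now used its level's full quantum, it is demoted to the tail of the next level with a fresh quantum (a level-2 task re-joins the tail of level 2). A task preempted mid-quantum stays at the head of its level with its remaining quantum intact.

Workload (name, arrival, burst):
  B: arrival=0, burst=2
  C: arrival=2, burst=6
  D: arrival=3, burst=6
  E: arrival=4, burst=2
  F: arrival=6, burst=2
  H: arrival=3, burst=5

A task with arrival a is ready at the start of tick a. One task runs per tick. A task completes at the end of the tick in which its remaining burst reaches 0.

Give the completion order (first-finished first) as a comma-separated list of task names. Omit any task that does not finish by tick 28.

t=0: L0/L1/L2 = B/-/- → run B
t=1: L0/L1/L2 = B/-/- → run B
t=2: L0/L1/L2 = C/-/- → run C
t=3: L0/L1/L2 = CDH/-/- → run C
t=4: L0/L1/L2 = DHE/C/- → run D
t=5: L0/L1/L2 = DHE/C/- → run D
t=6: L0/L1/L2 = HEF/CD/- → run H
t=7: L0/L1/L2 = HEF/CD/- → run H
t=8: L0/L1/L2 = EF/CDH/- → run E
t=9: L0/L1/L2 = EF/CDH/- → run E
t=10: L0/L1/L2 = F/CDH/- → run F
t=11: L0/L1/L2 = F/CDH/- → run F
t=12: L0/L1/L2 = -/CDH/- → run C
t=13: L0/L1/L2 = -/CDH/- → run C
t=14: L0/L1/L2 = -/CDH/- → run C
t=15: L0/L1/L2 = -/CDH/- → run C
t=16: L0/L1/L2 = -/DH/- → run D
t=17: L0/L1/L2 = -/DH/- → run D
t=18: L0/L1/L2 = -/DH/- → run D
t=19: L0/L1/L2 = -/DH/- → run D
t=20: L0/L1/L2 = -/H/- → run H
t=21: L0/L1/L2 = -/H/- → run H
t=22: L0/L1/L2 = -/H/- → run H
t=23: (idle)
t=24: (idle)
t=25: (idle)
t=26: (idle)
t=27: (idle)
t=28: (idle)

completion order = B, E, F, C, D, H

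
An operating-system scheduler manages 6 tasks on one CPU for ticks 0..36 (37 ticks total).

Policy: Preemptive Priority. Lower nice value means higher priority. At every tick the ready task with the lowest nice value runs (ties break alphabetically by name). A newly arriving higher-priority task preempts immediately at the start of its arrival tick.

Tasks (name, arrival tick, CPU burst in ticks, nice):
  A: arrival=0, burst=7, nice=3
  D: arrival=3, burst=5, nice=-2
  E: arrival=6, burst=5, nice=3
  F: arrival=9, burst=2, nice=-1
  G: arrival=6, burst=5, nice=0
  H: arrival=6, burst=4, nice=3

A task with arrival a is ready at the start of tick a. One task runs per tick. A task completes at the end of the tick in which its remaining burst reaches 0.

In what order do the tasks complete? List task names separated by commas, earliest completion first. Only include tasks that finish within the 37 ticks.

completion order = D, F, G, A, E, H

t=0: ready={A} → run A
t=1: ready={A} → run A
t=2: ready={A} → run A
t=3: ready={A,D} → run D
t=4: ready={A,D} → run D
t=5: ready={A,D} → run D
t=6: ready={A,D,E,G,H} → run D
t=7: ready={A,D,E,G,H} → run D
t=8: ready={A,E,G,H} → run G
t=9: ready={A,E,F,G,H} → run F
t=10: ready={A,E,F,G,H} → run F
t=11: ready={A,E,G,H} → run G
t=12: ready={A,E,G,H} → run G
t=13: ready={A,E,G,H} → run G
t=14: ready={A,E,G,H} → run G
t=15: ready={A,E,H} → run A
t=16: ready={A,E,H} → run A
t=17: ready={A,E,H} → run A
t=18: ready={A,E,H} → run A
t=19: ready={E,H} → run E
t=20: ready={E,H} → run E
t=21: ready={E,H} → run E
t=22: ready={E,H} → run E
t=23: ready={E,H} → run E
t=24: ready={H} → run H
t=25: ready={H} → run H
t=26: ready={H} → run H
t=27: ready={H} → run H
t=28: (idle)
t=29: (idle)
t=30: (idle)
t=31: (idle)
t=32: (idle)
t=33: (idle)
t=34: (idle)
t=35: (idle)
t=36: (idle)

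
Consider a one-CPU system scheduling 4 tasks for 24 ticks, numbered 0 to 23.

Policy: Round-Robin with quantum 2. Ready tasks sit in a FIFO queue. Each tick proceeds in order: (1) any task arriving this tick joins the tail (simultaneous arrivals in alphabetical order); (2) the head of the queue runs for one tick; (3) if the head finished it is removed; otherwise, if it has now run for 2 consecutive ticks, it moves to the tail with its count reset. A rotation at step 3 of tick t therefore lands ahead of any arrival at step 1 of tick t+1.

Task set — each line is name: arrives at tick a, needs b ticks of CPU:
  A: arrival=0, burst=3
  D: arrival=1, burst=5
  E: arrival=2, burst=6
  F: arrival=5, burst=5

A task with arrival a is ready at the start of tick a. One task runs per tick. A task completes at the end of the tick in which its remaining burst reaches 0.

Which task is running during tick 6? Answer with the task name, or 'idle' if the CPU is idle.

t=0: queue=[A] q_used=0 → run A
t=1: queue=[A,D] q_used=1 → run A
t=2: queue=[D,A,E] q_used=0 → run D
t=3: queue=[D,A,E] q_used=1 → run D
t=4: queue=[A,E,D] q_used=0 → run A
t=5: queue=[E,D,F] q_used=0 → run E
t=6: queue=[E,D,F] q_used=1 → run E
t=7: queue=[D,F,E] q_used=0 → run D
t=8: queue=[D,F,E] q_used=1 → run D
t=9: queue=[F,E,D] q_used=0 → run F
t=10: queue=[F,E,D] q_used=1 → run F
t=11: queue=[E,D,F] q_used=0 → run E
t=12: queue=[E,D,F] q_used=1 → run E
t=13: queue=[D,F,E] q_used=0 → run D
t=14: queue=[F,E] q_used=0 → run F
t=15: queue=[F,E] q_used=1 → run F
t=16: queue=[E,F] q_used=0 → run E
t=17: queue=[E,F] q_used=1 → run E
t=18: queue=[F] q_used=0 → run F
t=19: (idle)
t=20: (idle)
t=21: (idle)
t=22: (idle)
t=23: (idle)

running at tick 6 = E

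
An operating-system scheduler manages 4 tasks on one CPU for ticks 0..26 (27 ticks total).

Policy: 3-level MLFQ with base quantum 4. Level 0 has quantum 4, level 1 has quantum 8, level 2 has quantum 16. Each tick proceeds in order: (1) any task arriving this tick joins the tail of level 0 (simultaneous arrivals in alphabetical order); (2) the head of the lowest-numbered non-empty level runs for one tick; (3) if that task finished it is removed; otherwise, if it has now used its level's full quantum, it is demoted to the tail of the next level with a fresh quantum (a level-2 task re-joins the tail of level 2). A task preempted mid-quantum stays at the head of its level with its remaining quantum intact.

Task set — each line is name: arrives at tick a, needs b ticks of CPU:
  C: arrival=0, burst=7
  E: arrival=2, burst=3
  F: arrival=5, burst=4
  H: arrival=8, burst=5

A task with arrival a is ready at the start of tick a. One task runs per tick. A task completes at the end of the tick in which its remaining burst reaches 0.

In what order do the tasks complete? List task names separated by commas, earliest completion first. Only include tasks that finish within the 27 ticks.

t=0: L0/L1/L2 = C/-/- → run C
t=1: L0/L1/L2 = C/-/- → run C
t=2: L0/L1/L2 = CE/-/- → run C
t=3: L0/L1/L2 = CE/-/- → run C
t=4: L0/L1/L2 = E/C/- → run E
t=5: L0/L1/L2 = EF/C/- → run E
t=6: L0/L1/L2 = EF/C/- → run E
t=7: L0/L1/L2 = F/C/- → run F
t=8: L0/L1/L2 = FH/C/- → run F
t=9: L0/L1/L2 = FH/C/- → run F
t=10: L0/L1/L2 = FH/C/- → run F
t=11: L0/L1/L2 = H/C/- → run H
t=12: L0/L1/L2 = H/C/- → run H
t=13: L0/L1/L2 = H/C/- → run H
t=14: L0/L1/L2 = H/C/- → run H
t=15: L0/L1/L2 = -/CH/- → run C
t=16: L0/L1/L2 = -/CH/- → run C
t=17: L0/L1/L2 = -/CH/- → run C
t=18: L0/L1/L2 = -/H/- → run H
t=19: (idle)
t=20: (idle)
t=21: (idle)
t=22: (idle)
t=23: (idle)
t=24: (idle)
t=25: (idle)
t=26: (idle)

completion order = E, F, C, H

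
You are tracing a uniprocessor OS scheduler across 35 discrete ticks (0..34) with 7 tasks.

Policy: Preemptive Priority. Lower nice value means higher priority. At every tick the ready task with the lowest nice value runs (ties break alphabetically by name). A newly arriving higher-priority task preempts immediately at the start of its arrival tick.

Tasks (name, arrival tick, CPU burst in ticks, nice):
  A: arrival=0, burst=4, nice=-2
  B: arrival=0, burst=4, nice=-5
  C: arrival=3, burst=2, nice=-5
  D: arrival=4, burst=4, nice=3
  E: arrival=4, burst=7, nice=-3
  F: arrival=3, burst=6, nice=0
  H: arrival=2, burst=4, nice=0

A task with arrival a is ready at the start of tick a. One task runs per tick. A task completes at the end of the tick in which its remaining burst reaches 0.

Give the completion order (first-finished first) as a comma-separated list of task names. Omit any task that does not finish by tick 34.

completion order = B, C, E, A, F, H, D

t=0: ready={A,B} → run B
t=1: ready={A,B} → run B
t=2: ready={A,B,H} → run B
t=3: ready={A,B,C,F,H} → run B
t=4: ready={A,C,D,E,F,H} → run C
t=5: ready={A,C,D,E,F,H} → run C
t=6: ready={A,D,E,F,H} → run E
t=7: ready={A,D,E,F,H} → run E
t=8: ready={A,D,E,F,H} → run E
t=9: ready={A,D,E,F,H} → run E
t=10: ready={A,D,E,F,H} → run E
t=11: ready={A,D,E,F,H} → run E
t=12: ready={A,D,E,F,H} → run E
t=13: ready={A,D,F,H} → run A
t=14: ready={A,D,F,H} → run A
t=15: ready={A,D,F,H} → run A
t=16: ready={A,D,F,H} → run A
t=17: ready={D,F,H} → run F
t=18: ready={D,F,H} → run F
t=19: ready={D,F,H} → run F
t=20: ready={D,F,H} → run F
t=21: ready={D,F,H} → run F
t=22: ready={D,F,H} → run F
t=23: ready={D,H} → run H
t=24: ready={D,H} → run H
t=25: ready={D,H} → run H
t=26: ready={D,H} → run H
t=27: ready={D} → run D
t=28: ready={D} → run D
t=29: ready={D} → run D
t=30: ready={D} → run D
t=31: (idle)
t=32: (idle)
t=33: (idle)
t=34: (idle)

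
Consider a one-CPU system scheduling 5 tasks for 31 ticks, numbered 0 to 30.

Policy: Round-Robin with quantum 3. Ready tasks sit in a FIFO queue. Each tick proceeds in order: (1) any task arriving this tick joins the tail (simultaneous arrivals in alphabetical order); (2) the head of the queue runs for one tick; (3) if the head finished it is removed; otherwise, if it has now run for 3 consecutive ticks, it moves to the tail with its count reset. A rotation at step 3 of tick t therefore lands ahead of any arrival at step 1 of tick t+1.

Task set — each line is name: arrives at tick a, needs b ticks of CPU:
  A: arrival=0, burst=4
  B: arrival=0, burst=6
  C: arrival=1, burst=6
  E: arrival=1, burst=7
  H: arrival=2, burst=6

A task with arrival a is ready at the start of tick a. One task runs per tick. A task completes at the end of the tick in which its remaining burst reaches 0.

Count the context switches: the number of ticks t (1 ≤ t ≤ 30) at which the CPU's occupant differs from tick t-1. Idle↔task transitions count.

context switches = 11

t=0: queue=[A,B] q_used=0 → run A
t=1: queue=[A,B,C,E] q_used=1 → run A
t=2: queue=[A,B,C,E,H] q_used=2 → run A
t=3: queue=[B,C,E,H,A] q_used=0 → run B
t=4: queue=[B,C,E,H,A] q_used=1 → run B
t=5: queue=[B,C,E,H,A] q_used=2 → run B
t=6: queue=[C,E,H,A,B] q_used=0 → run C
t=7: queue=[C,E,H,A,B] q_used=1 → run C
t=8: queue=[C,E,H,A,B] q_used=2 → run C
t=9: queue=[E,H,A,B,C] q_used=0 → run E
t=10: queue=[E,H,A,B,C] q_used=1 → run E
t=11: queue=[E,H,A,B,C] q_used=2 → run E
t=12: queue=[H,A,B,C,E] q_used=0 → run H
t=13: queue=[H,A,B,C,E] q_used=1 → run H
t=14: queue=[H,A,B,C,E] q_used=2 → run H
t=15: queue=[A,B,C,E,H] q_used=0 → run A
t=16: queue=[B,C,E,H] q_used=0 → run B
t=17: queue=[B,C,E,H] q_used=1 → run B
t=18: queue=[B,C,E,H] q_used=2 → run B
t=19: queue=[C,E,H] q_used=0 → run C
t=20: queue=[C,E,H] q_used=1 → run C
t=21: queue=[C,E,H] q_used=2 → run C
t=22: queue=[E,H] q_used=0 → run E
t=23: queue=[E,H] q_used=1 → run E
t=24: queue=[E,H] q_used=2 → run E
t=25: queue=[H,E] q_used=0 → run H
t=26: queue=[H,E] q_used=1 → run H
t=27: queue=[H,E] q_used=2 → run H
t=28: queue=[E] q_used=0 → run E
t=29: (idle)
t=30: (idle)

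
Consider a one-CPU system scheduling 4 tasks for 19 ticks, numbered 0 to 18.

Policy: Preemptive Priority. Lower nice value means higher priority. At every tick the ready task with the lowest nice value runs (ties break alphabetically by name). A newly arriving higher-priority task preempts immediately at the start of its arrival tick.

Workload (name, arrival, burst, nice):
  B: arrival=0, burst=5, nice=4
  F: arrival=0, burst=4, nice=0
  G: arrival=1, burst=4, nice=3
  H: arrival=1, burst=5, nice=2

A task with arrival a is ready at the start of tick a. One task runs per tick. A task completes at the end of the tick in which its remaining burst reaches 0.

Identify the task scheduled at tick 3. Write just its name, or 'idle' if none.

t=0: ready={B,F} → run F
t=1: ready={B,F,G,H} → run F
t=2: ready={B,F,G,H} → run F
t=3: ready={B,F,G,H} → run F
t=4: ready={B,G,H} → run H
t=5: ready={B,G,H} → run H
t=6: ready={B,G,H} → run H
t=7: ready={B,G,H} → run H
t=8: ready={B,G,H} → run H
t=9: ready={B,G} → run G
t=10: ready={B,G} → run G
t=11: ready={B,G} → run G
t=12: ready={B,G} → run G
t=13: ready={B} → run B
t=14: ready={B} → run B
t=15: ready={B} → run B
t=16: ready={B} → run B
t=17: ready={B} → run B
t=18: (idle)

running at tick 3 = F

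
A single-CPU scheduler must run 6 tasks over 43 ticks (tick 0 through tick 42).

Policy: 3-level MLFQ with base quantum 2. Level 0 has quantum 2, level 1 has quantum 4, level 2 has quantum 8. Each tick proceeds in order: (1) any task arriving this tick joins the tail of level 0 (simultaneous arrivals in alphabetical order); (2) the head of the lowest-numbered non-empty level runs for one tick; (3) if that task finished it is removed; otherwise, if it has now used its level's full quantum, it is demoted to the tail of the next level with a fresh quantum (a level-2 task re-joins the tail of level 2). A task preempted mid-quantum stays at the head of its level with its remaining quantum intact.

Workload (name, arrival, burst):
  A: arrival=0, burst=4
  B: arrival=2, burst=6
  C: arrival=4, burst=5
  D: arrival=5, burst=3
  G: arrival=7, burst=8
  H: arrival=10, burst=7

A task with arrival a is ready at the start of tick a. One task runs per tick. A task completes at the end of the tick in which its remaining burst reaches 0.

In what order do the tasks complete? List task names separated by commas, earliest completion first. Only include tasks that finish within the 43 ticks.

completion order = A, B, C, D, G, H

t=0: L0/L1/L2 = A/-/- → run A
t=1: L0/L1/L2 = A/-/- → run A
t=2: L0/L1/L2 = B/A/- → run B
t=3: L0/L1/L2 = B/A/- → run B
t=4: L0/L1/L2 = C/AB/- → run C
t=5: L0/L1/L2 = CD/AB/- → run C
t=6: L0/L1/L2 = D/ABC/- → run D
t=7: L0/L1/L2 = DG/ABC/- → run D
t=8: L0/L1/L2 = G/ABCD/- → run G
t=9: L0/L1/L2 = G/ABCD/- → run G
t=10: L0/L1/L2 = H/ABCDG/- → run H
t=11: L0/L1/L2 = H/ABCDG/- → run H
t=12: L0/L1/L2 = -/ABCDGH/- → run A
t=13: L0/L1/L2 = -/ABCDGH/- → run A
t=14: L0/L1/L2 = -/BCDGH/- → run B
t=15: L0/L1/L2 = -/BCDGH/- → run B
t=16: L0/L1/L2 = -/BCDGH/- → run B
t=17: L0/L1/L2 = -/BCDGH/- → run B
t=18: L0/L1/L2 = -/CDGH/- → run C
t=19: L0/L1/L2 = -/CDGH/- → run C
t=20: L0/L1/L2 = -/CDGH/- → run C
t=21: L0/L1/L2 = -/DGH/- → run D
t=22: L0/L1/L2 = -/GH/- → run G
t=23: L0/L1/L2 = -/GH/- → run G
t=24: L0/L1/L2 = -/GH/- → run G
t=25: L0/L1/L2 = -/GH/- → run G
t=26: L0/L1/L2 = -/H/G → run H
t=27: L0/L1/L2 = -/H/G → run H
t=28: L0/L1/L2 = -/H/G → run H
t=29: L0/L1/L2 = -/H/G → run H
t=30: L0/L1/L2 = -/-/GH → run G
t=31: L0/L1/L2 = -/-/GH → run G
t=32: L0/L1/L2 = -/-/H → run H
t=33: (idle)
t=34: (idle)
t=35: (idle)
t=36: (idle)
t=37: (idle)
t=38: (idle)
t=39: (idle)
t=40: (idle)
t=41: (idle)
t=42: (idle)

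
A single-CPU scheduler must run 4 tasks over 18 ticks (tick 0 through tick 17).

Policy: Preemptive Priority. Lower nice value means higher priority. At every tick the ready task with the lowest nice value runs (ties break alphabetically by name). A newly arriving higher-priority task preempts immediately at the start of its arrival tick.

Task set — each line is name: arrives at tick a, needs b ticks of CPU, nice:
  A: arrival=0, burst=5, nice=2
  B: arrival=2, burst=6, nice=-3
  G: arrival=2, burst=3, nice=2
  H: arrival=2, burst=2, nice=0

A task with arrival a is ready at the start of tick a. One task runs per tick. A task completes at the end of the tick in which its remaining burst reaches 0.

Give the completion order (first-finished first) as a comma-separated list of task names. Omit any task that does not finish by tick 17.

completion order = B, H, A, G

t=0: ready={A} → run A
t=1: ready={A} → run A
t=2: ready={A,B,G,H} → run B
t=3: ready={A,B,G,H} → run B
t=4: ready={A,B,G,H} → run B
t=5: ready={A,B,G,H} → run B
t=6: ready={A,B,G,H} → run B
t=7: ready={A,B,G,H} → run B
t=8: ready={A,G,H} → run H
t=9: ready={A,G,H} → run H
t=10: ready={A,G} → run A
t=11: ready={A,G} → run A
t=12: ready={A,G} → run A
t=13: ready={G} → run G
t=14: ready={G} → run G
t=15: ready={G} → run G
t=16: (idle)
t=17: (idle)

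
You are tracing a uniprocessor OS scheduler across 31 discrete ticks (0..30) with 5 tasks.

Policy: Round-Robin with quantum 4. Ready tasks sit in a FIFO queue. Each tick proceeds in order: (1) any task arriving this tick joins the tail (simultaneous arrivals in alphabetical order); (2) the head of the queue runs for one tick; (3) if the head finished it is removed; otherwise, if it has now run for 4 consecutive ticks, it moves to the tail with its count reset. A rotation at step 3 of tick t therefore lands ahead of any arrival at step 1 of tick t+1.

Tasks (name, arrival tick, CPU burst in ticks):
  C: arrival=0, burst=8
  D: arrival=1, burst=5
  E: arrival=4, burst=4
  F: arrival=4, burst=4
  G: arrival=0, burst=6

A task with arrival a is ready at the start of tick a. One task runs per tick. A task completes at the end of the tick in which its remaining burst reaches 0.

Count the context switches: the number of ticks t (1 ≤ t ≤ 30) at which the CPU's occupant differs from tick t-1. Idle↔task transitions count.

context switches = 8

t=0: queue=[C,G] q_used=0 → run C
t=1: queue=[C,G,D] q_used=1 → run C
t=2: queue=[C,G,D] q_used=2 → run C
t=3: queue=[C,G,D] q_used=3 → run C
t=4: queue=[G,D,C,E,F] q_used=0 → run G
t=5: queue=[G,D,C,E,F] q_used=1 → run G
t=6: queue=[G,D,C,E,F] q_used=2 → run G
t=7: queue=[G,D,C,E,F] q_used=3 → run G
t=8: queue=[D,C,E,F,G] q_used=0 → run D
t=9: queue=[D,C,E,F,G] q_used=1 → run D
t=10: queue=[D,C,E,F,G] q_used=2 → run D
t=11: queue=[D,C,E,F,G] q_used=3 → run D
t=12: queue=[C,E,F,G,D] q_used=0 → run C
t=13: queue=[C,E,F,G,D] q_used=1 → run C
t=14: queue=[C,E,F,G,D] q_used=2 → run C
t=15: queue=[C,E,F,G,D] q_used=3 → run C
t=16: queue=[E,F,G,D] q_used=0 → run E
t=17: queue=[E,F,G,D] q_used=1 → run E
t=18: queue=[E,F,G,D] q_used=2 → run E
t=19: queue=[E,F,G,D] q_used=3 → run E
t=20: queue=[F,G,D] q_used=0 → run F
t=21: queue=[F,G,D] q_used=1 → run F
t=22: queue=[F,G,D] q_used=2 → run F
t=23: queue=[F,G,D] q_used=3 → run F
t=24: queue=[G,D] q_used=0 → run G
t=25: queue=[G,D] q_used=1 → run G
t=26: queue=[D] q_used=0 → run D
t=27: (idle)
t=28: (idle)
t=29: (idle)
t=30: (idle)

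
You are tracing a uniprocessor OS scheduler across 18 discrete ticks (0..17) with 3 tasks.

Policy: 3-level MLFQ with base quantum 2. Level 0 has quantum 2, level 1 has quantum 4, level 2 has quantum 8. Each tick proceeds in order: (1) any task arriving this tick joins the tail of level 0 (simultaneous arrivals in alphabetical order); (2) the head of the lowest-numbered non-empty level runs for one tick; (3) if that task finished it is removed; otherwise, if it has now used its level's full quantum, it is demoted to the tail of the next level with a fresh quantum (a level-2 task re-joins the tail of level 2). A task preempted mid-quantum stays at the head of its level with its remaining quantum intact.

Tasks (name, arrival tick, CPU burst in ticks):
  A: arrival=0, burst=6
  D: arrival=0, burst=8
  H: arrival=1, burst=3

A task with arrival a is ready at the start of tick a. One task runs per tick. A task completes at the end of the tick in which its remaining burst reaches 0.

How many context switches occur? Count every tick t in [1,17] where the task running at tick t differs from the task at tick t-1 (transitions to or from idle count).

context switches = 7

t=0: L0/L1/L2 = AD/-/- → run A
t=1: L0/L1/L2 = ADH/-/- → run A
t=2: L0/L1/L2 = DH/A/- → run D
t=3: L0/L1/L2 = DH/A/- → run D
t=4: L0/L1/L2 = H/AD/- → run H
t=5: L0/L1/L2 = H/AD/- → run H
t=6: L0/L1/L2 = -/ADH/- → run A
t=7: L0/L1/L2 = -/ADH/- → run A
t=8: L0/L1/L2 = -/ADH/- → run A
t=9: L0/L1/L2 = -/ADH/- → run A
t=10: L0/L1/L2 = -/DH/- → run D
t=11: L0/L1/L2 = -/DH/- → run D
t=12: L0/L1/L2 = -/DH/- → run D
t=13: L0/L1/L2 = -/DH/- → run D
t=14: L0/L1/L2 = -/H/D → run H
t=15: L0/L1/L2 = -/-/D → run D
t=16: L0/L1/L2 = -/-/D → run D
t=17: (idle)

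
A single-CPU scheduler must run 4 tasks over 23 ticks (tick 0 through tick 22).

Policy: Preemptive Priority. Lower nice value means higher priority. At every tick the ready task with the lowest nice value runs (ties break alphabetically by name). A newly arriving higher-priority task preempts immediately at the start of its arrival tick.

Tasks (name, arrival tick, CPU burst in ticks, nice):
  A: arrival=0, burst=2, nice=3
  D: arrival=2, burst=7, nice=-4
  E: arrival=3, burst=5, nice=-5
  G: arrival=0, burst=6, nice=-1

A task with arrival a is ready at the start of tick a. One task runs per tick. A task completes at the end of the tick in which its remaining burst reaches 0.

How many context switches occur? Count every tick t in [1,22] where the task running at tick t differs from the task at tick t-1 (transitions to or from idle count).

t=0: ready={A,G} → run G
t=1: ready={A,G} → run G
t=2: ready={A,D,G} → run D
t=3: ready={A,D,E,G} → run E
t=4: ready={A,D,E,G} → run E
t=5: ready={A,D,E,G} → run E
t=6: ready={A,D,E,G} → run E
t=7: ready={A,D,E,G} → run E
t=8: ready={A,D,G} → run D
t=9: ready={A,D,G} → run D
t=10: ready={A,D,G} → run D
t=11: ready={A,D,G} → run D
t=12: ready={A,D,G} → run D
t=13: ready={A,D,G} → run D
t=14: ready={A,G} → run G
t=15: ready={A,G} → run G
t=16: ready={A,G} → run G
t=17: ready={A,G} → run G
t=18: ready={A} → run A
t=19: ready={A} → run A
t=20: (idle)
t=21: (idle)
t=22: (idle)

context switches = 6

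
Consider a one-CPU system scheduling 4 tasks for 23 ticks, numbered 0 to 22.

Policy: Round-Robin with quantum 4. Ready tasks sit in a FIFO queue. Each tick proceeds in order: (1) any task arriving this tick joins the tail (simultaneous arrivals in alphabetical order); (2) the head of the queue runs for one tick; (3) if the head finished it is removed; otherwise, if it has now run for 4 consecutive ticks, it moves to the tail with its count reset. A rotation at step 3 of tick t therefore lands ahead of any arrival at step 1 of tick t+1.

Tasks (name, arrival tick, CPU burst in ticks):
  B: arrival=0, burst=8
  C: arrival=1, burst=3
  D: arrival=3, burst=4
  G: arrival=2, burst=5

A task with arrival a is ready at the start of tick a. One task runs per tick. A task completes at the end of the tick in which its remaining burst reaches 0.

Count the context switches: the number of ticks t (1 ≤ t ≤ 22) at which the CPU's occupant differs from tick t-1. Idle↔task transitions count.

t=0: queue=[B] q_used=0 → run B
t=1: queue=[B,C] q_used=1 → run B
t=2: queue=[B,C,G] q_used=2 → run B
t=3: queue=[B,C,G,D] q_used=3 → run B
t=4: queue=[C,G,D,B] q_used=0 → run C
t=5: queue=[C,G,D,B] q_used=1 → run C
t=6: queue=[C,G,D,B] q_used=2 → run C
t=7: queue=[G,D,B] q_used=0 → run G
t=8: queue=[G,D,B] q_used=1 → run G
t=9: queue=[G,D,B] q_used=2 → run G
t=10: queue=[G,D,B] q_used=3 → run G
t=11: queue=[D,B,G] q_used=0 → run D
t=12: queue=[D,B,G] q_used=1 → run D
t=13: queue=[D,B,G] q_used=2 → run D
t=14: queue=[D,B,G] q_used=3 → run D
t=15: queue=[B,G] q_used=0 → run B
t=16: queue=[B,G] q_used=1 → run B
t=17: queue=[B,G] q_used=2 → run B
t=18: queue=[B,G] q_used=3 → run B
t=19: queue=[G] q_used=0 → run G
t=20: (idle)
t=21: (idle)
t=22: (idle)

context switches = 6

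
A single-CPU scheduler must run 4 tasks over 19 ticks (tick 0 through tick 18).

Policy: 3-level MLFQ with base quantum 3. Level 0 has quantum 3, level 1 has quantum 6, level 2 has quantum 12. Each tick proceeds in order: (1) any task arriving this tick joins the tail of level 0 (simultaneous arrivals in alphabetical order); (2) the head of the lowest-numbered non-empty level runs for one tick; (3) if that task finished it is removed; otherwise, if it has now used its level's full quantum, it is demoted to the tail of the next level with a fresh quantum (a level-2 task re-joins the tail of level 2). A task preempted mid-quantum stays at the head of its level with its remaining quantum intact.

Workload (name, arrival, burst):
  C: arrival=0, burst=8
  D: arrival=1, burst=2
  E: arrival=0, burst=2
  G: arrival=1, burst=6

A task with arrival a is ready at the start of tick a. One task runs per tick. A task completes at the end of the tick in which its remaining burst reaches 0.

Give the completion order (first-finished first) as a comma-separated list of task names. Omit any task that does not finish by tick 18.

t=0: L0/L1/L2 = CE/-/- → run C
t=1: L0/L1/L2 = CEDG/-/- → run C
t=2: L0/L1/L2 = CEDG/-/- → run C
t=3: L0/L1/L2 = EDG/C/- → run E
t=4: L0/L1/L2 = EDG/C/- → run E
t=5: L0/L1/L2 = DG/C/- → run D
t=6: L0/L1/L2 = DG/C/- → run D
t=7: L0/L1/L2 = G/C/- → run G
t=8: L0/L1/L2 = G/C/- → run G
t=9: L0/L1/L2 = G/C/- → run G
t=10: L0/L1/L2 = -/CG/- → run C
t=11: L0/L1/L2 = -/CG/- → run C
t=12: L0/L1/L2 = -/CG/- → run C
t=13: L0/L1/L2 = -/CG/- → run C
t=14: L0/L1/L2 = -/CG/- → run C
t=15: L0/L1/L2 = -/G/- → run G
t=16: L0/L1/L2 = -/G/- → run G
t=17: L0/L1/L2 = -/G/- → run G
t=18: (idle)

completion order = E, D, C, G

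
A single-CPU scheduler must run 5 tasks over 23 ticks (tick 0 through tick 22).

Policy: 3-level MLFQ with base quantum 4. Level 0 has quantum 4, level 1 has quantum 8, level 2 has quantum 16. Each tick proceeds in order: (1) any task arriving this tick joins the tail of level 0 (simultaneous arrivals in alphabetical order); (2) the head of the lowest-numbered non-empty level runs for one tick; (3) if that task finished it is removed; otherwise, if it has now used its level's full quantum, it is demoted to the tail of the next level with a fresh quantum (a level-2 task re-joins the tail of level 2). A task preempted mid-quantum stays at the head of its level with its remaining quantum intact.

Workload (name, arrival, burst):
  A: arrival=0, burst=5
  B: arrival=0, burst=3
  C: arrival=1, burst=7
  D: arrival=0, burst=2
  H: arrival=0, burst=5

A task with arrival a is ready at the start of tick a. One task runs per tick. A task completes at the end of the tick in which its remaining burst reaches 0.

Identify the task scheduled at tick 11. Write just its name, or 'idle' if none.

t=0: L0/L1/L2 = ABDH/-/- → run A
t=1: L0/L1/L2 = ABDHC/-/- → run A
t=2: L0/L1/L2 = ABDHC/-/- → run A
t=3: L0/L1/L2 = ABDHC/-/- → run A
t=4: L0/L1/L2 = BDHC/A/- → run B
t=5: L0/L1/L2 = BDHC/A/- → run B
t=6: L0/L1/L2 = BDHC/A/- → run B
t=7: L0/L1/L2 = DHC/A/- → run D
t=8: L0/L1/L2 = DHC/A/- → run D
t=9: L0/L1/L2 = HC/A/- → run H
t=10: L0/L1/L2 = HC/A/- → run H
t=11: L0/L1/L2 = HC/A/- → run H
t=12: L0/L1/L2 = HC/A/- → run H
t=13: L0/L1/L2 = C/AH/- → run C
t=14: L0/L1/L2 = C/AH/- → run C
t=15: L0/L1/L2 = C/AH/- → run C
t=16: L0/L1/L2 = C/AH/- → run C
t=17: L0/L1/L2 = -/AHC/- → run A
t=18: L0/L1/L2 = -/HC/- → run H
t=19: L0/L1/L2 = -/C/- → run C
t=20: L0/L1/L2 = -/C/- → run C
t=21: L0/L1/L2 = -/C/- → run C
t=22: (idle)

running at tick 11 = H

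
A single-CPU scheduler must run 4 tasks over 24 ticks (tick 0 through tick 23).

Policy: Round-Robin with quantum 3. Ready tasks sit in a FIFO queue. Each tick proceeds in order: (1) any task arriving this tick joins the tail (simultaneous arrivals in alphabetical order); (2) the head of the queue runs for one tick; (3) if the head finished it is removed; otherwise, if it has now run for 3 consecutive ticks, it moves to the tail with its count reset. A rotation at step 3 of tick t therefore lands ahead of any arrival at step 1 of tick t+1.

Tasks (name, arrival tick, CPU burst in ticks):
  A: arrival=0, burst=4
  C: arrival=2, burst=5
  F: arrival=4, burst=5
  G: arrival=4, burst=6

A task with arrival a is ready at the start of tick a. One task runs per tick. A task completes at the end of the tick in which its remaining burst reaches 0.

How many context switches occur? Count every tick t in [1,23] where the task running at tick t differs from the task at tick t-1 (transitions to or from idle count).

context switches = 8

t=0: queue=[A] q_used=0 → run A
t=1: queue=[A] q_used=1 → run A
t=2: queue=[A,C] q_used=2 → run A
t=3: queue=[C,A] q_used=0 → run C
t=4: queue=[C,A,F,G] q_used=1 → run C
t=5: queue=[C,A,F,G] q_used=2 → run C
t=6: queue=[A,F,G,C] q_used=0 → run A
t=7: queue=[F,G,C] q_used=0 → run F
t=8: queue=[F,G,C] q_used=1 → run F
t=9: queue=[F,G,C] q_used=2 → run F
t=10: queue=[G,C,F] q_used=0 → run G
t=11: queue=[G,C,F] q_used=1 → run G
t=12: queue=[G,C,F] q_used=2 → run G
t=13: queue=[C,F,G] q_used=0 → run C
t=14: queue=[C,F,G] q_used=1 → run C
t=15: queue=[F,G] q_used=0 → run F
t=16: queue=[F,G] q_used=1 → run F
t=17: queue=[G] q_used=0 → run G
t=18: queue=[G] q_used=1 → run G
t=19: queue=[G] q_used=2 → run G
t=20: (idle)
t=21: (idle)
t=22: (idle)
t=23: (idle)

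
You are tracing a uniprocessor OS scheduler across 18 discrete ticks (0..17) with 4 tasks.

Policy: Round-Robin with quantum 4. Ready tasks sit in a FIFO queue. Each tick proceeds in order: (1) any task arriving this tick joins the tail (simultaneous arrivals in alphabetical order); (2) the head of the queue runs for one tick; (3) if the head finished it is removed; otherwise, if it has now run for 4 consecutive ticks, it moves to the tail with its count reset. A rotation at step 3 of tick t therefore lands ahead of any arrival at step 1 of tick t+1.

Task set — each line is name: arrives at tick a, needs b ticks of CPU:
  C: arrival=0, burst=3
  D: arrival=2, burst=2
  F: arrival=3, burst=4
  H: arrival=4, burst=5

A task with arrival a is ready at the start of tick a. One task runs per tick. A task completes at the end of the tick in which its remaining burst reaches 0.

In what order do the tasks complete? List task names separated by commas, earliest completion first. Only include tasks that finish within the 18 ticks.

t=0: queue=[C] q_used=0 → run C
t=1: queue=[C] q_used=1 → run C
t=2: queue=[C,D] q_used=2 → run C
t=3: queue=[D,F] q_used=0 → run D
t=4: queue=[D,F,H] q_used=1 → run D
t=5: queue=[F,H] q_used=0 → run F
t=6: queue=[F,H] q_used=1 → run F
t=7: queue=[F,H] q_used=2 → run F
t=8: queue=[F,H] q_used=3 → run F
t=9: queue=[H] q_used=0 → run H
t=10: queue=[H] q_used=1 → run H
t=11: queue=[H] q_used=2 → run H
t=12: queue=[H] q_used=3 → run H
t=13: queue=[H] q_used=0 → run H
t=14: (idle)
t=15: (idle)
t=16: (idle)
t=17: (idle)

completion order = C, D, F, H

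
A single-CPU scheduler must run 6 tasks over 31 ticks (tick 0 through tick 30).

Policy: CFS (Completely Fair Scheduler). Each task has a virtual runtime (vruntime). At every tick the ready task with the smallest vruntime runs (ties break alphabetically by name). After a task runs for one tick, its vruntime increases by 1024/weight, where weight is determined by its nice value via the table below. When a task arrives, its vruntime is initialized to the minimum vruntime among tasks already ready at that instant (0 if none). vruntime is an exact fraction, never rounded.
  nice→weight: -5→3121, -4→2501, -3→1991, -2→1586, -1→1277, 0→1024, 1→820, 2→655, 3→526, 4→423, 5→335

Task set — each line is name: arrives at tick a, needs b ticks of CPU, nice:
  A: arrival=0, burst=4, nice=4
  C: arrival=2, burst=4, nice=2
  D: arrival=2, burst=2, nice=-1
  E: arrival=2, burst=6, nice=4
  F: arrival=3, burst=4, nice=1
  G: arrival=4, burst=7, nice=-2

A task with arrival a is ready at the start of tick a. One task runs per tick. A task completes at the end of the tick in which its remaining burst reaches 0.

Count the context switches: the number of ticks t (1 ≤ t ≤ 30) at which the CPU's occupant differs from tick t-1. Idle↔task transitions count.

t=0: vr[A=0] → run A
t=1: vr[A=1024/423] → run A
t=2: vr[A=2048/423 C=2048/423 D=2048/423 E=2048/423] → run A
t=3: vr[A=1024/141 C=2048/423 D=2048/423 E=2048/423 F=2048/423] → run C
t=4: vr[A=1024/141 C=1774592/277065 D=2048/423 E=2048/423 F=2048/423 G=2048/423] → run D
t=5: vr[A=1024/141 C=1774592/277065 D=3048448/540171 E=2048/423 F=2048/423 G=2048/423] → run E
t=6: vr[A=1024/141 C=1774592/277065 D=3048448/540171 E=1024/141 F=2048/423 G=2048/423] → run F
t=7: vr[A=1024/141 C=1774592/277065 D=3048448/540171 E=1024/141 F=528128/86715 G=2048/423] → run G
t=8: vr[A=1024/141 C=1774592/277065 D=3048448/540171 E=1024/141 F=528128/86715 G=1840640/335439] → run G
t=9: vr[A=1024/141 C=1774592/277065 D=3048448/540171 E=1024/141 F=528128/86715 G=2057216/335439] → run D
t=10: vr[A=1024/141 C=1774592/277065 E=1024/141 F=528128/86715 G=2057216/335439] → run F
t=11: vr[A=1024/141 C=1774592/277065 E=1024/141 F=636416/86715 G=2057216/335439] → run G
t=12: vr[A=1024/141 C=1774592/277065 E=1024/141 F=636416/86715 G=2273792/335439] → run C
t=13: vr[A=1024/141 C=2207744/277065 E=1024/141 F=636416/86715 G=2273792/335439] → run G
t=14: vr[A=1024/141 C=2207744/277065 E=1024/141 F=636416/86715 G=2490368/335439] → run A
t=15: vr[C=2207744/277065 E=1024/141 F=636416/86715 G=2490368/335439] → run E
t=16: vr[C=2207744/277065 E=4096/423 F=636416/86715 G=2490368/335439] → run F
t=17: vr[C=2207744/277065 E=4096/423 F=744704/86715 G=2490368/335439] → run G
t=18: vr[C=2207744/277065 E=4096/423 F=744704/86715 G=2706944/335439] → run C
t=19: vr[C=2640896/277065 E=4096/423 F=744704/86715 G=2706944/335439] → run G
t=20: vr[C=2640896/277065 E=4096/423 F=744704/86715 G=2923520/335439] → run F
t=21: vr[C=2640896/277065 E=4096/423 G=2923520/335439] → run G
t=22: vr[C=2640896/277065 E=4096/423] → run C
t=23: vr[E=4096/423] → run E
t=24: vr[E=5120/423] → run E
t=25: vr[E=2048/141] → run E
t=26: vr[E=7168/423] → run E
t=27: (idle)
t=28: (idle)
t=29: (idle)
t=30: (idle)

context switches = 21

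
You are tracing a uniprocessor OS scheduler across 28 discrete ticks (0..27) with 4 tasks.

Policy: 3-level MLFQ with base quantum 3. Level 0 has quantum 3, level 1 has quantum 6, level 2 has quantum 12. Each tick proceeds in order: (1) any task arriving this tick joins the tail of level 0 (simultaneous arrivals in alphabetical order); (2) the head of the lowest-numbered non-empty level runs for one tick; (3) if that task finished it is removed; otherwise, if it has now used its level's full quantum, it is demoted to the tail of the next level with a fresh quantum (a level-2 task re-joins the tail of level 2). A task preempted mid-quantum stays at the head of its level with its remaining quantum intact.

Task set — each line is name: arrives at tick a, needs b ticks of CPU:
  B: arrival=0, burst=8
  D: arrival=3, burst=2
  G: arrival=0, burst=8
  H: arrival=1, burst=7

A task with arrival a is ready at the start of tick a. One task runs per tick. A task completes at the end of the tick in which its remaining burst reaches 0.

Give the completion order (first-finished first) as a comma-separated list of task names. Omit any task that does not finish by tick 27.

t=0: L0/L1/L2 = BG/-/- → run B
t=1: L0/L1/L2 = BGH/-/- → run B
t=2: L0/L1/L2 = BGH/-/- → run B
t=3: L0/L1/L2 = GHD/B/- → run G
t=4: L0/L1/L2 = GHD/B/- → run G
t=5: L0/L1/L2 = GHD/B/- → run G
t=6: L0/L1/L2 = HD/BG/- → run H
t=7: L0/L1/L2 = HD/BG/- → run H
t=8: L0/L1/L2 = HD/BG/- → run H
t=9: L0/L1/L2 = D/BGH/- → run D
t=10: L0/L1/L2 = D/BGH/- → run D
t=11: L0/L1/L2 = -/BGH/- → run B
t=12: L0/L1/L2 = -/BGH/- → run B
t=13: L0/L1/L2 = -/BGH/- → run B
t=14: L0/L1/L2 = -/BGH/- → run B
t=15: L0/L1/L2 = -/BGH/- → run B
t=16: L0/L1/L2 = -/GH/- → run G
t=17: L0/L1/L2 = -/GH/- → run G
t=18: L0/L1/L2 = -/GH/- → run G
t=19: L0/L1/L2 = -/GH/- → run G
t=20: L0/L1/L2 = -/GH/- → run G
t=21: L0/L1/L2 = -/H/- → run H
t=22: L0/L1/L2 = -/H/- → run H
t=23: L0/L1/L2 = -/H/- → run H
t=24: L0/L1/L2 = -/H/- → run H
t=25: (idle)
t=26: (idle)
t=27: (idle)

completion order = D, B, G, H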